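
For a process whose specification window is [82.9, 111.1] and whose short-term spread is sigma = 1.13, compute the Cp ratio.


Cp = (USL - LSL) / (6 * sigma)
= (111.1 - 82.9) / (6 * 1.13)
= 28.2000 / 6.7800
= 4.1593

4.1593


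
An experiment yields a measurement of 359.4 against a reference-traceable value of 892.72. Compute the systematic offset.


Systematic error = measured - true
= 359.4 - 892.72
= -533.3200

-533.3200


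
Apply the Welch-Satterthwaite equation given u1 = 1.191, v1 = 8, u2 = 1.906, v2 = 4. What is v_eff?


uc = sqrt(u1^2 + u2^2) = sqrt(1.191^2 + 1.906^2) = 2.2475135
v_eff = uc^4 / (u1^4/v1 + u2^4/v2)
= 2.2475135^4 / (1.191^4/8 + 1.906^4/4)
= 25.515803 / 3.5508854
v_eff = 7.1858

7.1858


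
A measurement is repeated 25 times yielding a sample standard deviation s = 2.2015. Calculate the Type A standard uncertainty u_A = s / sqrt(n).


u_A = s / sqrt(n)
u_A = 2.2015 / sqrt(25)
u_A = 2.2015 / 5
u_A = 0.4403

0.4403


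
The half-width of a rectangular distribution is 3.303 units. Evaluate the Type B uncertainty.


u_B = half_width / sqrt(3)
u_B = 3.303 / 1.7320508
u_B = 1.9070

1.9070


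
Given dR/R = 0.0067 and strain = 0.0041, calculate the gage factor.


GF = (dR/R) / epsilon
= 0.0067 / 0.0041
= 1.6341

1.6341


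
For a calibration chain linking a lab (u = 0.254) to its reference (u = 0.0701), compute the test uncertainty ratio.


TUR = u_lab / u_ref
= 0.254 / 0.0701
= 3.6234

3.6234


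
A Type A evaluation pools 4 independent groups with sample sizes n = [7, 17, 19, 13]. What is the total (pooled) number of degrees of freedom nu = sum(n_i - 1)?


nu = sum_i (n_i - 1)
nu = ((7 - 1) + (17 - 1) + (19 - 1) + (13 - 1))
nu = 6 + 16 + 18 + 12
nu = 52

52


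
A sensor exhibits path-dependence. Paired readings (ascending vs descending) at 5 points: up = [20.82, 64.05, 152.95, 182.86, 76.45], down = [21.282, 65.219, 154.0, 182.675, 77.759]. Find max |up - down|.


|20.82 - 21.282| = 0.4620
|64.05 - 65.219| = 1.1690
|152.95 - 154.0| = 1.0500
|182.86 - 182.675| = 0.1850
|76.45 - 77.759| = 1.3090
hysteresis = max(diffs) = 1.3090

1.3090


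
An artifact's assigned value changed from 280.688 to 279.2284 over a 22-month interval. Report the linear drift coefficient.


rate = (v2 - v1) / months
= (279.2284 - 280.688) / 22
= -1.4596 / 22
= -0.0663

-0.0663


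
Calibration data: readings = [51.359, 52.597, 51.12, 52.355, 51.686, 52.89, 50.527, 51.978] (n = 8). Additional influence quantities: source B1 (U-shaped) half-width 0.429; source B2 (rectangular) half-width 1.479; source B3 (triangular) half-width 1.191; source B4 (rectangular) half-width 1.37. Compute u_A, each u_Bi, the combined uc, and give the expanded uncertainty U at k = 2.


mean = (51.359 + 52.597 + 51.12 + 52.355 + 51.686 + 52.89 + 50.527 + 51.978) / 8 = 51.814
s = sqrt(sum((x - mean)^2)/(n-1)) = 0.79748318
u_A = s / sqrt(n) = 0.79748318 / sqrt(8) = 0.28195288
u_B1 = 0.429 / sqrt(2) = 0.30334881
u_B2 = 1.479 / sqrt(3) = 0.85390105
u_B3 = 1.191 / sqrt(6) = 0.48622371
u_B4 = 1.37 / sqrt(3) = 0.79096987
uc = sqrt(0.28195288^2 + 0.30334881^2 + 0.85390105^2 + 0.48622371^2 + 0.79096987^2) = 1.3276716
U = k * uc = 2 * 1.3276716
U = 2.6553

2.6553


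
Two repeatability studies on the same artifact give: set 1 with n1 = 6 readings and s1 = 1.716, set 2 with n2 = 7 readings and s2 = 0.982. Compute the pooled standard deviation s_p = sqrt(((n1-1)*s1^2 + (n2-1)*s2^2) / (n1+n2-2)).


s_p = sqrt(((n1-1)*s1^2 + (n2-1)*s2^2) / (n1+n2-2))
numerator = (6-1)*1.716^2 + (7-1)*0.982^2 = 14.72328 + 5.785944 = 20.509224
denominator = 6 + 7 - 2 = 11
s_p^2 = 20.509224 / 11 = 1.8644749
s_p = sqrt(1.8644749) = 1.3655

1.3655


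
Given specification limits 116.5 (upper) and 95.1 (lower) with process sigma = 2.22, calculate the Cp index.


Cp = (USL - LSL) / (6 * sigma)
= (116.5 - 95.1) / (6 * 2.22)
= 21.4000 / 13.3200
= 1.6066

1.6066


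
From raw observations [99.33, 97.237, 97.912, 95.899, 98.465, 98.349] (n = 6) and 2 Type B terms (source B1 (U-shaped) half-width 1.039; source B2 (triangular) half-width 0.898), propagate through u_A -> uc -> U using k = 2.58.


mean = (99.33 + 97.237 + 97.912 + 95.899 + 98.465 + 98.349) / 6 = 97.86533333
s = sqrt(sum((x - mean)^2)/(n-1)) = 1.1834044
u_A = s / sqrt(n) = 1.1834044 / sqrt(6) = 0.48312282
u_B1 = 1.039 / sqrt(2) = 0.73468395
u_B2 = 0.898 / sqrt(6) = 0.36660696
uc = sqrt(0.48312282^2 + 0.73468395^2 + 0.36660696^2) = 0.95266407
U = k * uc = 2.58 * 0.95266407
U = 2.4579

2.4579


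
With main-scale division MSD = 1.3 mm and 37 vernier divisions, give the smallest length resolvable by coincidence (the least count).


LC = MSD / n_div
= 1.3 / 37
= 0.0351

0.0351


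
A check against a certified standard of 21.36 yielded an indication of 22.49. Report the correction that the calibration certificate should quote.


Correction = standard - reading
= 21.36 - 22.49
= -1.1300

-1.1300


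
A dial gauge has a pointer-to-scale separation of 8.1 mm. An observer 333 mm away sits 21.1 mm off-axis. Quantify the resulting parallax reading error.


error = h * offset / d
= 8.1 * 21.1 / 333
= 0.5132

0.5132


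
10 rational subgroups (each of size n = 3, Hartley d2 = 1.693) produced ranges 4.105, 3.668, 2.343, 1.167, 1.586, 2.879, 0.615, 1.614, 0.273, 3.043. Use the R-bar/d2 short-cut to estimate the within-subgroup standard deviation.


R_bar = (4.105 + 3.668 + 2.343 + 1.167 + 1.586 + 2.879 + 0.615 + 1.614 + 0.273 + 3.043) / 10
R_bar = 21.293 / 10 = 2.1293
sigma_hat = R_bar / d2 = 2.1293 / 1.693 = 1.2577

1.2577


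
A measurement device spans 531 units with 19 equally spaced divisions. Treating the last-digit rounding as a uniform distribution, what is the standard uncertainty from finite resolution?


resolution = range / divisions
resolution = 531 / 19 = 27.947368
u_res = resolution / (2*sqrt(3))
u_res = 27.947368 / 3.4641016
u_res = 8.0677

8.0677


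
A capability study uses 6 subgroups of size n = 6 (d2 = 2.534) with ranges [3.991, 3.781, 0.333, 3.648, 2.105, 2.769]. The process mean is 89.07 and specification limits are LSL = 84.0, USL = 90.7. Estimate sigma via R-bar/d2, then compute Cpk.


R_bar = (3.991 + 3.781 + 0.333 + 3.648 + 2.105 + 2.769) / 6 = 2.7711667
sigma = R_bar / d2 = 2.7711667 / 2.534 = 1.0935938
Cp = (USL - LSL)/(6*sigma) = (90.7 - 84.0)/(6*1.0935938) = 1.0211
Cpu = (90.7 - 89.07)/(3*1.0935938) = 0.4968
Cpl = (89.07 - 84.0)/(3*1.0935938) = 1.5454
Cpk = min(Cpu, Cpl) = 0.4968

0.4968


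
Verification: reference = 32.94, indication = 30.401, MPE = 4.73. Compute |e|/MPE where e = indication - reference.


e = indication - reference = 30.401 - 32.94 = -2.5390
|e| = 2.5390
ratio = |e| / MPE = 2.5390 / 4.73
ratio = 0.5368

0.5368


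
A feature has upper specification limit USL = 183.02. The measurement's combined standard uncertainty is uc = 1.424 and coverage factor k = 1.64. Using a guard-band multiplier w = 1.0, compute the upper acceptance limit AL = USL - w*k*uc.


U = k * uc = 1.64 * 1.424 = 2.33536
guard band g = w * U = 1.0 * 2.33536 = 2.33536
AL = USL - g = 183.02 - 2.33536
AL = 180.6846

180.6846


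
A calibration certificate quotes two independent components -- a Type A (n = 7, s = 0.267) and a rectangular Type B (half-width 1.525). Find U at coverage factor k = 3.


u_A = s / sqrt(n) = 0.267 / sqrt(7) = 0.10091651
u_B = half_width / sqrt(3) = 1.525 / sqrt(3) = 0.88045916
uc = sqrt(u_A^2 + u_B^2) = sqrt(0.10091651^2 + 0.88045916^2) = 0.88622372
U = k * uc = 3 * 0.88622372
U = 2.6587

2.6587


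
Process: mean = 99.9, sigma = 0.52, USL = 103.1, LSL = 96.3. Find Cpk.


Cpu = (USL - mean) / (3*sigma) = (103.1 - 99.9) / (3*0.52) = 2.0513
Cpl = (mean - LSL) / (3*sigma) = (99.9 - 96.3) / (3*0.52) = 2.3077
Cpk = min(Cpu, Cpl) = 2.0513

2.0513


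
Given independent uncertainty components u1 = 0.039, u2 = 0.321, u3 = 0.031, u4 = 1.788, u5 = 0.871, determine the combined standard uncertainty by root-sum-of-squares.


uc = sqrt(0.039^2 + 0.321^2 + 0.031^2 + 1.788^2 + 0.871^2)
uc = sqrt(4.061108)
uc = 2.0152

2.0152


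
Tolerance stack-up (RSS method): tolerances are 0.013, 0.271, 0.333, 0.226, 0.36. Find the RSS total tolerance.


RSS = sqrt(0.013^2 + 0.271^2 + 0.333^2 + 0.226^2 + 0.36^2)
= sqrt(0.365175)
= 0.6043

0.6043


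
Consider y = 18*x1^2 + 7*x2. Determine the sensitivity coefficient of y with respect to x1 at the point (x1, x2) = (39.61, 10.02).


y = 18*x1^2 + 7*x2
dy/dx1 = 2*18*x1
Evaluate at x1 = 39.61: c1 = 36 * 39.61
c1 = 1425.9600

1425.9600


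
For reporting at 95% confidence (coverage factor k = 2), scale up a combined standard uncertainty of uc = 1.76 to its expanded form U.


U = k * uc
U = 2 * 1.76
U = 3.5200

3.5200


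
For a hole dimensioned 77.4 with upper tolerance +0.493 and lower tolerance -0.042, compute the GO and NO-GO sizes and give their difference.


GO = nominal - lower_tol (smallest hole = maximum material condition)
GO = 77.4 - 0.042 = 77.358
NO-GO = nominal + upper_tol (largest hole = least material condition)
NO-GO = 77.4 + 0.493 = 77.893
spread = NO-GO - GO = 77.893 - 77.358 = 0.5350

0.5350


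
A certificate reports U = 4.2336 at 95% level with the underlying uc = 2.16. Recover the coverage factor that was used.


k = U / uc
k = 4.2336 / 2.16
k = 1.96

1.96


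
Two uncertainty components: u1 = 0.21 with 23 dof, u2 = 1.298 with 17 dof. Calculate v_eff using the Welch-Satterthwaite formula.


uc = sqrt(u1^2 + u2^2) = sqrt(0.21^2 + 1.298^2) = 1.3148779
v_eff = uc^4 / (u1^4/v1 + u2^4/v2)
= 1.3148779^4 / (0.21^4/23 + 1.298^4/17)
= 2.9891087 / 0.16705894
v_eff = 17.8925

17.8925


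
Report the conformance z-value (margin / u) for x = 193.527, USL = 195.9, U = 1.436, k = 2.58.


u = U / k = 1.436 / 2.58 = 0.55658915
margin = |USL - x| = |195.9 - 193.527| = 2.373
z = margin / u = 2.373 / 0.55658915
z = 4.2635

4.2635


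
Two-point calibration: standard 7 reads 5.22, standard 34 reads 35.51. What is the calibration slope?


slope = (y2 - y1) / (x2 - x1)
= (35.51 - 5.22) / (34 - 7)
= 30.2900 / 27
= 1.1219

1.1219


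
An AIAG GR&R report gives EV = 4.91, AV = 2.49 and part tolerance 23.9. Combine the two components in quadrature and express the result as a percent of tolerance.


GRR = sqrt(EV^2 + AV^2) = sqrt(4.91^2 + 2.49^2) = 5.5052884
%GRR = GRR / tol * 100 = 5.5052884 / 23.9 * 100
%GRR = 23.0347

23.0347


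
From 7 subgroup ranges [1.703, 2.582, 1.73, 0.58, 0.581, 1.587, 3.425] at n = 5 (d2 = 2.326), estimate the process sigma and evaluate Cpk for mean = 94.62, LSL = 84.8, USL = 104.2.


R_bar = (1.703 + 2.582 + 1.73 + 0.58 + 0.581 + 1.587 + 3.425) / 7 = 1.7411429
sigma = R_bar / d2 = 1.7411429 / 2.326 = 0.74855671
Cp = (USL - LSL)/(6*sigma) = (104.2 - 84.8)/(6*0.74855671) = 4.3194
Cpu = (104.2 - 94.62)/(3*0.74855671) = 4.2660
Cpl = (94.62 - 84.8)/(3*0.74855671) = 4.3729
Cpk = min(Cpu, Cpl) = 4.2660

4.2660


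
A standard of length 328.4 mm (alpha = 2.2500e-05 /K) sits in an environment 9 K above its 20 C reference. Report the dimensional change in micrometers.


dL = L * alpha * dT
= 328.4 * 2.2500e-05 * 9
= 0.0665010 mm
dL_um = 0.0665010 * 1000 = 66.5010 um

66.5010


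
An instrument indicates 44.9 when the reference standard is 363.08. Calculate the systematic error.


Systematic error = measured - true
= 44.9 - 363.08
= -318.1800

-318.1800


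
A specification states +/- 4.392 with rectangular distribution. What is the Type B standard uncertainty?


u_B = half_width / sqrt(3)
u_B = 4.392 / 1.7320508
u_B = 2.5357

2.5357


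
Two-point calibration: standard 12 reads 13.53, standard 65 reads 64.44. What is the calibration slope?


slope = (y2 - y1) / (x2 - x1)
= (64.44 - 13.53) / (65 - 12)
= 50.9100 / 53
= 0.9606

0.9606


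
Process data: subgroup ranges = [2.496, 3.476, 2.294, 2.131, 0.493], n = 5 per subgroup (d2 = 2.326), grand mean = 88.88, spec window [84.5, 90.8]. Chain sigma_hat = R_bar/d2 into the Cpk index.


R_bar = (2.496 + 3.476 + 2.294 + 2.131 + 0.493) / 5 = 2.178
sigma = R_bar / d2 = 2.178 / 2.326 = 0.93637145
Cp = (USL - LSL)/(6*sigma) = (90.8 - 84.5)/(6*0.93637145) = 1.1213
Cpu = (90.8 - 88.88)/(3*0.93637145) = 0.6835
Cpl = (88.88 - 84.5)/(3*0.93637145) = 1.5592
Cpk = min(Cpu, Cpl) = 0.6835

0.6835


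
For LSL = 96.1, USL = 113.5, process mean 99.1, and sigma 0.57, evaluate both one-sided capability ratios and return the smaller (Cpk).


Cpu = (USL - mean) / (3*sigma) = (113.5 - 99.1) / (3*0.57) = 8.4211
Cpl = (mean - LSL) / (3*sigma) = (99.1 - 96.1) / (3*0.57) = 1.7544
Cpk = min(Cpu, Cpl) = 1.7544

1.7544


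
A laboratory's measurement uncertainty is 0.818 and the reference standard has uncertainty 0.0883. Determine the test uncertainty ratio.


TUR = u_lab / u_ref
= 0.818 / 0.0883
= 9.2639

9.2639


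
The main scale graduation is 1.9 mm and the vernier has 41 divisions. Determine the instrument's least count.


LC = MSD / n_div
= 1.9 / 41
= 0.0463

0.0463


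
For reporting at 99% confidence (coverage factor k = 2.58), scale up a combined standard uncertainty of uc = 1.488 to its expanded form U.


U = k * uc
U = 2.58 * 1.488
U = 3.8390

3.8390


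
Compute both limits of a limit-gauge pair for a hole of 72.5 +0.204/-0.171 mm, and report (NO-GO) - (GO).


GO = nominal - lower_tol (smallest hole = maximum material condition)
GO = 72.5 - 0.171 = 72.329
NO-GO = nominal + upper_tol (largest hole = least material condition)
NO-GO = 72.5 + 0.204 = 72.704
spread = NO-GO - GO = 72.704 - 72.329 = 0.3750

0.3750


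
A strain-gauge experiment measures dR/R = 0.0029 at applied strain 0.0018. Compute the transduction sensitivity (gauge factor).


GF = (dR/R) / epsilon
= 0.0029 / 0.0018
= 1.6111

1.6111


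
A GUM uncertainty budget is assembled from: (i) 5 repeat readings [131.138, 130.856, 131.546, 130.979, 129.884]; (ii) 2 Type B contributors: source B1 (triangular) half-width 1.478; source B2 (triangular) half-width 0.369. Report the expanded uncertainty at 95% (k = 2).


mean = (131.138 + 130.856 + 131.546 + 130.979 + 129.884) / 5 = 130.8806
s = sqrt(sum((x - mean)^2)/(n-1)) = 0.61492097
u_A = s / sqrt(n) = 0.61492097 / sqrt(5) = 0.27500102
u_B1 = 1.478 / sqrt(6) = 0.60339097
u_B2 = 0.369 / sqrt(6) = 0.15064362
uc = sqrt(0.27500102^2 + 0.60339097^2 + 0.15064362^2) = 0.6799998
U = k * uc = 2 * 0.6799998
U = 1.3600

1.3600


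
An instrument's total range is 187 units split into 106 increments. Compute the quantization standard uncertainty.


resolution = range / divisions
resolution = 187 / 106 = 1.7641509
u_res = resolution / (2*sqrt(3))
u_res = 1.7641509 / 3.4641016
u_res = 0.5093

0.5093


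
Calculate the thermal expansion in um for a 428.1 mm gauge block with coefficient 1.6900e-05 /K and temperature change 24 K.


dL = L * alpha * dT
= 428.1 * 1.6900e-05 * 24
= 0.1736374 mm
dL_um = 0.1736374 * 1000 = 173.6374 um

173.6374


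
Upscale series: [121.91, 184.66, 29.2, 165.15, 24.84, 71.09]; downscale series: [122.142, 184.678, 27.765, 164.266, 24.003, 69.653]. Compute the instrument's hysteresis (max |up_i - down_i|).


|121.91 - 122.142| = 0.2320
|184.66 - 184.678| = 0.0180
|29.2 - 27.765| = 1.4350
|165.15 - 164.266| = 0.8840
|24.84 - 24.003| = 0.8370
|71.09 - 69.653| = 1.4370
hysteresis = max(diffs) = 1.4370

1.4370


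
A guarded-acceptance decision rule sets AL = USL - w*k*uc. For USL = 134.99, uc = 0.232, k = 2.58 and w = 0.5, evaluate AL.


U = k * uc = 2.58 * 0.232 = 0.59856
guard band g = w * U = 0.5 * 0.59856 = 0.29928
AL = USL - g = 134.99 - 0.29928
AL = 134.6907

134.6907


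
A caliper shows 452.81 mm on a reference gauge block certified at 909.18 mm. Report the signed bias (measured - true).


Systematic error = measured - true
= 452.81 - 909.18
= -456.3700

-456.3700


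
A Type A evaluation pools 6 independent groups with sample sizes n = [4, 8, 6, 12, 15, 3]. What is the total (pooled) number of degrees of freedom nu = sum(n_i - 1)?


nu = sum_i (n_i - 1)
nu = ((4 - 1) + (8 - 1) + (6 - 1) + (12 - 1) + (15 - 1) + (3 - 1))
nu = 3 + 7 + 5 + 11 + 14 + 2
nu = 42

42


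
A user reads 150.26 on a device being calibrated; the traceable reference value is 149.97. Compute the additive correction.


Correction = standard - reading
= 149.97 - 150.26
= -0.2900

-0.2900


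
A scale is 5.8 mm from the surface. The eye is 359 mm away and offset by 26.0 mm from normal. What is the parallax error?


error = h * offset / d
= 5.8 * 26.0 / 359
= 0.4201

0.4201


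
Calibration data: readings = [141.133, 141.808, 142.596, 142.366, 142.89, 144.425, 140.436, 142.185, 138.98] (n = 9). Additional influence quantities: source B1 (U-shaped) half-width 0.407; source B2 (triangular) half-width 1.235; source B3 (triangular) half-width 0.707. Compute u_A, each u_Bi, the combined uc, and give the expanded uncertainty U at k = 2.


mean = (141.133 + 141.808 + 142.596 + 142.366 + 142.89 + 144.425 + 140.436 + 142.185 + 138.98) / 9 = 141.8687778
s = sqrt(sum((x - mean)^2)/(n-1)) = 1.5570885
u_A = s / sqrt(n) = 1.5570885 / sqrt(9) = 0.5190295
u_B1 = 0.407 / sqrt(2) = 0.28779246
u_B2 = 1.235 / sqrt(6) = 0.50418664
u_B3 = 0.707 / sqrt(6) = 0.28863154
uc = sqrt(0.5190295^2 + 0.28779246^2 + 0.50418664^2 + 0.28863154^2) = 0.83049892
U = k * uc = 2 * 0.83049892
U = 1.6610

1.6610


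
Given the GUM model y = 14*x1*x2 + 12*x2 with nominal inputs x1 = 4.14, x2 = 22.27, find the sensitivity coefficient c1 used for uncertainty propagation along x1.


y = 14*x1*x2 + 12*x2
dy/dx1 = 14*x2
Evaluate at x2 = 22.27: c1 = 14 * 22.27
c1 = 311.7800

311.7800


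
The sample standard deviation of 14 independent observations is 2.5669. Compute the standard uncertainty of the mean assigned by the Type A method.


u_A = s / sqrt(n)
u_A = 2.5669 / sqrt(14)
u_A = 2.5669 / 3.7416574
u_A = 0.6860

0.6860


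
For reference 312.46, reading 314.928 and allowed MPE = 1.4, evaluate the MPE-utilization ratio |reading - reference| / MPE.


e = indication - reference = 314.928 - 312.46 = 2.4680
|e| = 2.4680
ratio = |e| / MPE = 2.4680 / 1.4
ratio = 1.7629

1.7629


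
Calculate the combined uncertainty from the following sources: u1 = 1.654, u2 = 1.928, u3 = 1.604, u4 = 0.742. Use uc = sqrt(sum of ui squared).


uc = sqrt(1.654^2 + 1.928^2 + 1.604^2 + 0.742^2)
uc = sqrt(9.57628)
uc = 3.0946

3.0946


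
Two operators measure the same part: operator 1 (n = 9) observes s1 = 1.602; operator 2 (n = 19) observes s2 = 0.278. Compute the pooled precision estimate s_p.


s_p = sqrt(((n1-1)*s1^2 + (n2-1)*s2^2) / (n1+n2-2))
numerator = (9-1)*1.602^2 + (19-1)*0.278^2 = 20.531232 + 1.391112 = 21.922344
denominator = 9 + 19 - 2 = 26
s_p^2 = 21.922344 / 26 = 0.84316708
s_p = sqrt(0.84316708) = 0.9182

0.9182


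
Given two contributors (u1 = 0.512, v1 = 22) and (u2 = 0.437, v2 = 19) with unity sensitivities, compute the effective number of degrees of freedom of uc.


uc = sqrt(u1^2 + u2^2) = sqrt(0.512^2 + 0.437^2) = 0.67313669
v_eff = uc^4 / (u1^4/v1 + u2^4/v2)
= 0.67313669^4 / (0.512^4/22 + 0.437^4/19)
= 0.20531139 / 0.005043042
v_eff = 40.7118

40.7118


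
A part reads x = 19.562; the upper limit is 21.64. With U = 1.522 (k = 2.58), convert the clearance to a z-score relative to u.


u = U / k = 1.522 / 2.58 = 0.58992248
margin = |USL - x| = |21.64 - 19.562| = 2.078
z = margin / u = 2.078 / 0.58992248
z = 3.5225

3.5225


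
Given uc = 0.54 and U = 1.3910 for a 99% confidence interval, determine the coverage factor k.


k = U / uc
k = 1.3910 / 0.54
k = 2.576

2.576


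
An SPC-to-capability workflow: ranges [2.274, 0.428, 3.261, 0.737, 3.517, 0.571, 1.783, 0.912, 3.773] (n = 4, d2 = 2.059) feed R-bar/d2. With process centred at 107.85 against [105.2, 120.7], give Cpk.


R_bar = (2.274 + 0.428 + 3.261 + 0.737 + 3.517 + 0.571 + 1.783 + 0.912 + 3.773) / 9 = 1.9173333
sigma = R_bar / d2 = 1.9173333 / 2.059 = 0.93119636
Cp = (USL - LSL)/(6*sigma) = (120.7 - 105.2)/(6*0.93119636) = 2.7742
Cpu = (120.7 - 107.85)/(3*0.93119636) = 4.5998
Cpl = (107.85 - 105.2)/(3*0.93119636) = 0.9486
Cpk = min(Cpu, Cpl) = 0.9486

0.9486


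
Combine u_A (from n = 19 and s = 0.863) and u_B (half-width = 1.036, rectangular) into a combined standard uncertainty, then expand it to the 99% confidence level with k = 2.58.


u_A = s / sqrt(n) = 0.863 / sqrt(19) = 0.19798578
u_B = half_width / sqrt(3) = 1.036 / sqrt(3) = 0.59813488
uc = sqrt(u_A^2 + u_B^2) = sqrt(0.19798578^2 + 0.59813488^2) = 0.63005056
U = k * uc = 2.58 * 0.63005056
U = 1.6255

1.6255


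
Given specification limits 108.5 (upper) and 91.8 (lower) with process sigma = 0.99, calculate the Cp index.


Cp = (USL - LSL) / (6 * sigma)
= (108.5 - 91.8) / (6 * 0.99)
= 16.7000 / 5.9400
= 2.8114

2.8114


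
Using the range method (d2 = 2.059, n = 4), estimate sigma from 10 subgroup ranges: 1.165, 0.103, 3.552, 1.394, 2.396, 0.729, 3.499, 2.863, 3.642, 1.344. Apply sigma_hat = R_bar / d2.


R_bar = (1.165 + 0.103 + 3.552 + 1.394 + 2.396 + 0.729 + 3.499 + 2.863 + 3.642 + 1.344) / 10
R_bar = 20.687 / 10 = 2.0687
sigma_hat = R_bar / d2 = 2.0687 / 2.059 = 1.0047

1.0047


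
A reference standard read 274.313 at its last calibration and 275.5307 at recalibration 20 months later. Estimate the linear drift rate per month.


rate = (v2 - v1) / months
= (275.5307 - 274.313) / 20
= 1.2177 / 20
= 0.0609

0.0609


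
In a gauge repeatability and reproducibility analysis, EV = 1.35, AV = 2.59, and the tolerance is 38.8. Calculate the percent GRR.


GRR = sqrt(EV^2 + AV^2) = sqrt(1.35^2 + 2.59^2) = 2.9207191
%GRR = GRR / tol * 100 = 2.9207191 / 38.8 * 100
%GRR = 7.5276

7.5276


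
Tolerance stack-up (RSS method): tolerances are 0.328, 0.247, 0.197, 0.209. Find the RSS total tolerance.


RSS = sqrt(0.328^2 + 0.247^2 + 0.197^2 + 0.209^2)
= sqrt(0.251083)
= 0.5011

0.5011


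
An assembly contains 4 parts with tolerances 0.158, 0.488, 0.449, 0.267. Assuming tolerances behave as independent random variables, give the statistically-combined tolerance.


RSS = sqrt(0.158^2 + 0.488^2 + 0.449^2 + 0.267^2)
= sqrt(0.535998)
= 0.7321

0.7321


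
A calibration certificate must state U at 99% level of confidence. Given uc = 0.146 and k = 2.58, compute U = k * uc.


U = k * uc
U = 2.58 * 0.146
U = 0.3767

0.3767


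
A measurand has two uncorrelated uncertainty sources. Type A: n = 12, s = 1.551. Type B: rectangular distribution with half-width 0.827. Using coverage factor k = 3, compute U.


u_A = s / sqrt(n) = 1.551 / sqrt(12) = 0.44773513
u_B = half_width / sqrt(3) = 0.827 / sqrt(3) = 0.47746867
uc = sqrt(u_A^2 + u_B^2) = sqrt(0.44773513^2 + 0.47746867^2) = 0.65455563
U = k * uc = 3 * 0.65455563
U = 1.9637

1.9637


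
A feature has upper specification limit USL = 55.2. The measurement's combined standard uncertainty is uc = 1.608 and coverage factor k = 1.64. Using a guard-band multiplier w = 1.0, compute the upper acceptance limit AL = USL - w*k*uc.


U = k * uc = 1.64 * 1.608 = 2.63712
guard band g = w * U = 1.0 * 2.63712 = 2.63712
AL = USL - g = 55.2 - 2.63712
AL = 52.5629

52.5629


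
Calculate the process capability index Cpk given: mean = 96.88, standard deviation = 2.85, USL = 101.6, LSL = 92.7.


Cpu = (USL - mean) / (3*sigma) = (101.6 - 96.88) / (3*2.85) = 0.5520
Cpl = (mean - LSL) / (3*sigma) = (96.88 - 92.7) / (3*2.85) = 0.4889
Cpk = min(Cpu, Cpl) = 0.4889

0.4889


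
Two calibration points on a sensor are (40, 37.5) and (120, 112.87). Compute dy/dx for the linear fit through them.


slope = (y2 - y1) / (x2 - x1)
= (112.87 - 37.5) / (120 - 40)
= 75.3700 / 80
= 0.9421

0.9421


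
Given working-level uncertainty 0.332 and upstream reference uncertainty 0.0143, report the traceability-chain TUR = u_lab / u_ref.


TUR = u_lab / u_ref
= 0.332 / 0.0143
= 23.2168

23.2168


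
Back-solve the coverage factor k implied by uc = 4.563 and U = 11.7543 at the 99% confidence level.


k = U / uc
k = 11.7543 / 4.563
k = 2.576

2.576


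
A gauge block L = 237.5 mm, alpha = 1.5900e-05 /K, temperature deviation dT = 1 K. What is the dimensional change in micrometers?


dL = L * alpha * dT
= 237.5 * 1.5900e-05 * 1
= 0.0037763 mm
dL_um = 0.0037763 * 1000 = 3.7763 um

3.7763


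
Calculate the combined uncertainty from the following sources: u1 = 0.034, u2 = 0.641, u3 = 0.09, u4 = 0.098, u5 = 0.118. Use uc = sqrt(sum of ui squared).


uc = sqrt(0.034^2 + 0.641^2 + 0.09^2 + 0.098^2 + 0.118^2)
uc = sqrt(0.443665)
uc = 0.6661

0.6661


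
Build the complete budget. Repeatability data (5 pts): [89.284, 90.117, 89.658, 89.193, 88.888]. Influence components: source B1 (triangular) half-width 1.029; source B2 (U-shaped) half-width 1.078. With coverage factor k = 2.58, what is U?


mean = (89.284 + 90.117 + 89.658 + 89.193 + 88.888) / 5 = 89.428
s = sqrt(sum((x - mean)^2)/(n-1)) = 0.47307029
u_A = s / sqrt(n) = 0.47307029 / sqrt(5) = 0.21156347
u_B1 = 1.029 / sqrt(6) = 0.42008749
u_B2 = 1.078 / sqrt(2) = 0.76226111
uc = sqrt(0.21156347^2 + 0.42008749^2 + 0.76226111^2) = 0.89569783
U = k * uc = 2.58 * 0.89569783
U = 2.3109

2.3109


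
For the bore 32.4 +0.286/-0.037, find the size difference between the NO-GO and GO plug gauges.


GO = nominal - lower_tol (smallest hole = maximum material condition)
GO = 32.4 - 0.037 = 32.363
NO-GO = nominal + upper_tol (largest hole = least material condition)
NO-GO = 32.4 + 0.286 = 32.686
spread = NO-GO - GO = 32.686 - 32.363 = 0.3230

0.3230


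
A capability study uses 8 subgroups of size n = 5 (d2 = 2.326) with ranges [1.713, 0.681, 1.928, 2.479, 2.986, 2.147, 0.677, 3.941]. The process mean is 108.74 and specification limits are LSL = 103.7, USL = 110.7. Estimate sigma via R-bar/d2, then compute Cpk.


R_bar = (1.713 + 0.681 + 1.928 + 2.479 + 2.986 + 2.147 + 0.677 + 3.941) / 8 = 2.069
sigma = R_bar / d2 = 2.069 / 2.326 = 0.88950989
Cp = (USL - LSL)/(6*sigma) = (110.7 - 103.7)/(6*0.88950989) = 1.3116
Cpu = (110.7 - 108.74)/(3*0.88950989) = 0.7345
Cpl = (108.74 - 103.7)/(3*0.88950989) = 1.8887
Cpk = min(Cpu, Cpl) = 0.7345

0.7345


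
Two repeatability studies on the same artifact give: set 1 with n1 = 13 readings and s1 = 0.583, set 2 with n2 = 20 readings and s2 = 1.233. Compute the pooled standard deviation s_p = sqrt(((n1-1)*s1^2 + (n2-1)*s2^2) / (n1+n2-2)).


s_p = sqrt(((n1-1)*s1^2 + (n2-1)*s2^2) / (n1+n2-2))
numerator = (13-1)*0.583^2 + (20-1)*1.233^2 = 4.078668 + 28.885491 = 32.964159
denominator = 13 + 20 - 2 = 31
s_p^2 = 32.964159 / 31 = 1.06336
s_p = sqrt(1.06336) = 1.0312

1.0312


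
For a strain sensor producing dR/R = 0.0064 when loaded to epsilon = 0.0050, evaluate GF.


GF = (dR/R) / epsilon
= 0.0064 / 0.0050
= 1.2800

1.2800


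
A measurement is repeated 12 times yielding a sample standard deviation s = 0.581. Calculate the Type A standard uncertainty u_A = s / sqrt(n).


u_A = s / sqrt(n)
u_A = 0.581 / sqrt(12)
u_A = 0.581 / 3.4641016
u_A = 0.1677

0.1677


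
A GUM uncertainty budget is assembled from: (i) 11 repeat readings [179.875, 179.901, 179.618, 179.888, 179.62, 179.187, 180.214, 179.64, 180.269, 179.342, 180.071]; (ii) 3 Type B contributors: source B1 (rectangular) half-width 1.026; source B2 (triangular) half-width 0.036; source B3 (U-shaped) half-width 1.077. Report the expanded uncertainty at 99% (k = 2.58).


mean = (179.875 + 179.901 + 179.618 + 179.888 + 179.62 + 179.187 + 180.214 + 179.64 + 180.269 + 179.342 + 180.071) / 11 = 179.7840909
s = sqrt(sum((x - mean)^2)/(n-1)) = 0.34091655
u_A = s / sqrt(n) = 0.34091655 / sqrt(11) = 0.10279021
u_B1 = 1.026 / sqrt(3) = 0.59236138
u_B2 = 0.036 / sqrt(6) = 0.014696938
u_B3 = 1.077 / sqrt(2) = 0.761554
uc = sqrt(0.10279021^2 + 0.59236138^2 + 0.014696938^2 + 0.761554^2) = 0.97038051
U = k * uc = 2.58 * 0.97038051
U = 2.5036

2.5036


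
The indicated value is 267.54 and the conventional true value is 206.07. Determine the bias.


Systematic error = measured - true
= 267.54 - 206.07
= 61.4700

61.4700


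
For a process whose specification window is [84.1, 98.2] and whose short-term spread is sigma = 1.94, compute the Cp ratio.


Cp = (USL - LSL) / (6 * sigma)
= (98.2 - 84.1) / (6 * 1.94)
= 14.1000 / 11.6400
= 1.2113

1.2113


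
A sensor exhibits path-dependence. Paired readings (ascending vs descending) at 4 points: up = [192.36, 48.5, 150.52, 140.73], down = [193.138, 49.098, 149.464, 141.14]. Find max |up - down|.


|192.36 - 193.138| = 0.7780
|48.5 - 49.098| = 0.5980
|150.52 - 149.464| = 1.0560
|140.73 - 141.14| = 0.4100
hysteresis = max(diffs) = 1.0560

1.0560


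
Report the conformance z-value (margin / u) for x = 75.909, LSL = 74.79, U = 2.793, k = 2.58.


u = U / k = 2.793 / 2.58 = 1.0825581
margin = |LSL - x| = |74.79 - 75.909| = 1.119
z = margin / u = 1.119 / 1.0825581
z = 1.0337

1.0337


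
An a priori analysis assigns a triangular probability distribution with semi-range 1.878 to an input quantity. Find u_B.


u_B = half_width / sqrt(6)
u_B = 1.878 / 2.4494897
u_B = 0.7667

0.7667


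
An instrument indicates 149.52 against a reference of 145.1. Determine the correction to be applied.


Correction = standard - reading
= 145.1 - 149.52
= -4.4200

-4.4200


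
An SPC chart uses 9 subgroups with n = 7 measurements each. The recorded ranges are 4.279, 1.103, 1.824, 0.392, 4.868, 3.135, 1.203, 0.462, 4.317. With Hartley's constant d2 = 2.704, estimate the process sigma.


R_bar = (4.279 + 1.103 + 1.824 + 0.392 + 4.868 + 3.135 + 1.203 + 0.462 + 4.317) / 9
R_bar = 21.583 / 9 = 2.3981111
sigma_hat = R_bar / d2 = 2.3981111 / 2.704 = 0.8869

0.8869


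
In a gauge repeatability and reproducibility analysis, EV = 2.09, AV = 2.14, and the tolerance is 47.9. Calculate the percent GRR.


GRR = sqrt(EV^2 + AV^2) = sqrt(2.09^2 + 2.14^2) = 2.9912706
%GRR = GRR / tol * 100 = 2.9912706 / 47.9 * 100
%GRR = 6.2448

6.2448


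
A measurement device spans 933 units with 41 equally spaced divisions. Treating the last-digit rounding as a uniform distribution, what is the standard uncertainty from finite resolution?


resolution = range / divisions
resolution = 933 / 41 = 22.756098
u_res = resolution / (2*sqrt(3))
u_res = 22.756098 / 3.4641016
u_res = 6.5691

6.5691


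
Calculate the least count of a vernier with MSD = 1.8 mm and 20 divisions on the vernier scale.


LC = MSD / n_div
= 1.8 / 20
= 0.0900

0.0900


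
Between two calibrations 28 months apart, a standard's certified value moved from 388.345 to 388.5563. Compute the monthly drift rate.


rate = (v2 - v1) / months
= (388.5563 - 388.345) / 28
= 0.2113 / 28
= 0.0075

0.0075


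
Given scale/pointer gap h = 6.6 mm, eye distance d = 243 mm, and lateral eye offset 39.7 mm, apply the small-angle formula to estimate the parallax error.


error = h * offset / d
= 6.6 * 39.7 / 243
= 1.0783

1.0783


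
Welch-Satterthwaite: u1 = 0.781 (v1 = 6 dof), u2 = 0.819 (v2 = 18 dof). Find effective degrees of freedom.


uc = sqrt(u1^2 + u2^2) = sqrt(0.781^2 + 0.819^2) = 1.1316899
v_eff = uc^4 / (u1^4/v1 + u2^4/v2)
= 1.1316899^4 / (0.781^4/6 + 0.819^4/18)
= 1.6402489 / 0.08700431
v_eff = 18.8525

18.8525


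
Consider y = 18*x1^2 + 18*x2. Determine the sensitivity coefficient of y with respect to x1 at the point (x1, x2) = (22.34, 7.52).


y = 18*x1^2 + 18*x2
dy/dx1 = 2*18*x1
Evaluate at x1 = 22.34: c1 = 36 * 22.34
c1 = 804.2400

804.2400


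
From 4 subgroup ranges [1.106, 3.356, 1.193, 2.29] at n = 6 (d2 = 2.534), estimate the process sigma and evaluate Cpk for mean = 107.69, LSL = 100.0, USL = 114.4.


R_bar = (1.106 + 3.356 + 1.193 + 2.29) / 4 = 1.98625
sigma = R_bar / d2 = 1.98625 / 2.534 = 0.78383978
Cp = (USL - LSL)/(6*sigma) = (114.4 - 100.0)/(6*0.78383978) = 3.0619
Cpu = (114.4 - 107.69)/(3*0.78383978) = 2.8535
Cpl = (107.69 - 100.0)/(3*0.78383978) = 3.2702
Cpk = min(Cpu, Cpl) = 2.8535

2.8535


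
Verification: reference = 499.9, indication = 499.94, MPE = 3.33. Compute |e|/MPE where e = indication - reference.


e = indication - reference = 499.94 - 499.9 = 0.0400
|e| = 0.0400
ratio = |e| / MPE = 0.0400 / 3.33
ratio = 0.0120

0.0120


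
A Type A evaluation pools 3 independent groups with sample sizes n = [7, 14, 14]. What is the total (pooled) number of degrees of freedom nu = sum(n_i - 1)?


nu = sum_i (n_i - 1)
nu = ((7 - 1) + (14 - 1) + (14 - 1))
nu = 6 + 13 + 13
nu = 32

32


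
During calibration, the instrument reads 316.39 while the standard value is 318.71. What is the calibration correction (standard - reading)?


Correction = standard - reading
= 318.71 - 316.39
= 2.3200

2.3200


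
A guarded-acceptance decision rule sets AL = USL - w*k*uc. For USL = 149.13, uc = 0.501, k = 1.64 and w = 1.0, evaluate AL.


U = k * uc = 1.64 * 0.501 = 0.82164
guard band g = w * U = 1.0 * 0.82164 = 0.82164
AL = USL - g = 149.13 - 0.82164
AL = 148.3084

148.3084


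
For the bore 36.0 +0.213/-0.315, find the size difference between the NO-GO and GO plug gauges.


GO = nominal - lower_tol (smallest hole = maximum material condition)
GO = 36.0 - 0.315 = 35.685
NO-GO = nominal + upper_tol (largest hole = least material condition)
NO-GO = 36.0 + 0.213 = 36.213
spread = NO-GO - GO = 36.213 - 35.685 = 0.5280

0.5280


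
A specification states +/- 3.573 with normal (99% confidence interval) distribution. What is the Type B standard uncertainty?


u_B = half_width / 2.576
u_B = 3.573 / 2.576
u_B = 1.3870

1.3870


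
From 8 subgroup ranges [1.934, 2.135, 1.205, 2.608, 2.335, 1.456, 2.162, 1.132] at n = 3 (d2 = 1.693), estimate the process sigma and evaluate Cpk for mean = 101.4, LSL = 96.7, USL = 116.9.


R_bar = (1.934 + 2.135 + 1.205 + 2.608 + 2.335 + 1.456 + 2.162 + 1.132) / 8 = 1.870875
sigma = R_bar / d2 = 1.870875 / 1.693 = 1.105065
Cp = (USL - LSL)/(6*sigma) = (116.9 - 96.7)/(6*1.105065) = 3.0466
Cpu = (116.9 - 101.4)/(3*1.105065) = 4.6754
Cpl = (101.4 - 96.7)/(3*1.105065) = 1.4177
Cpk = min(Cpu, Cpl) = 1.4177

1.4177


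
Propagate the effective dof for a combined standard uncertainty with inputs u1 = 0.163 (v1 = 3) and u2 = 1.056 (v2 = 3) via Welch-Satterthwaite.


uc = sqrt(u1^2 + u2^2) = sqrt(0.163^2 + 1.056^2) = 1.068506
v_eff = uc^4 / (u1^4/v1 + u2^4/v2)
= 1.068506^4 / (0.163^4/3 + 1.056^4/3)
= 1.3034905 / 0.41474474
v_eff = 3.1429

3.1429


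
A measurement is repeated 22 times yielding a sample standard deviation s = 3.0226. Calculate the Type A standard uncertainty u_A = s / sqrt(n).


u_A = s / sqrt(n)
u_A = 3.0226 / sqrt(22)
u_A = 3.0226 / 4.6904158
u_A = 0.6444

0.6444


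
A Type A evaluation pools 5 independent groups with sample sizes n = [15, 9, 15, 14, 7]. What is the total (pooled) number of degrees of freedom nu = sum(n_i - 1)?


nu = sum_i (n_i - 1)
nu = ((15 - 1) + (9 - 1) + (15 - 1) + (14 - 1) + (7 - 1))
nu = 14 + 8 + 14 + 13 + 6
nu = 55

55


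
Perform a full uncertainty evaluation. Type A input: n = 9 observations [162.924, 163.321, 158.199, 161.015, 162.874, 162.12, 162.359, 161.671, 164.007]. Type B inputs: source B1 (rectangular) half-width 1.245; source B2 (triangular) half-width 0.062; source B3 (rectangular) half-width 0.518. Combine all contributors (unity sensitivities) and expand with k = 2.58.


mean = (162.924 + 163.321 + 158.199 + 161.015 + 162.874 + 162.12 + 162.359 + 161.671 + 164.007) / 9 = 162.0544444
s = sqrt(sum((x - mean)^2)/(n-1)) = 1.6968136
u_A = s / sqrt(n) = 1.6968136 / sqrt(9) = 0.56560453
u_B1 = 1.245 / sqrt(3) = 0.71880109
u_B2 = 0.062 / sqrt(6) = 0.025311394
u_B3 = 0.518 / sqrt(3) = 0.29906744
uc = sqrt(0.56560453^2 + 0.71880109^2 + 0.025311394^2 + 0.29906744^2) = 0.96263466
U = k * uc = 2.58 * 0.96263466
U = 2.4836

2.4836


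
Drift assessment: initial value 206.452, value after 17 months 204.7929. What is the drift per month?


rate = (v2 - v1) / months
= (204.7929 - 206.452) / 17
= -1.6591 / 17
= -0.0976

-0.0976


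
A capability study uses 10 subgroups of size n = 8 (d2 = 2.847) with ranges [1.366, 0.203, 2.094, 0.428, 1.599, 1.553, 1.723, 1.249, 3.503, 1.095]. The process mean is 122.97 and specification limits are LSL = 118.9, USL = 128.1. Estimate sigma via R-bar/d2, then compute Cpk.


R_bar = (1.366 + 0.203 + 2.094 + 0.428 + 1.599 + 1.553 + 1.723 + 1.249 + 3.503 + 1.095) / 10 = 1.4813
sigma = R_bar / d2 = 1.4813 / 2.847 = 0.52030207
Cp = (USL - LSL)/(6*sigma) = (128.1 - 118.9)/(6*0.52030207) = 2.9470
Cpu = (128.1 - 122.97)/(3*0.52030207) = 3.2866
Cpl = (122.97 - 118.9)/(3*0.52030207) = 2.6075
Cpk = min(Cpu, Cpl) = 2.6075

2.6075


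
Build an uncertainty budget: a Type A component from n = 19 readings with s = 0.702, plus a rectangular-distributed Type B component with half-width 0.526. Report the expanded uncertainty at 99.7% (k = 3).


u_A = s / sqrt(n) = 0.702 / sqrt(19) = 0.16104985
u_B = half_width / sqrt(3) = 0.526 / sqrt(3) = 0.30368624
uc = sqrt(u_A^2 + u_B^2) = sqrt(0.16104985^2 + 0.30368624^2) = 0.34374756
U = k * uc = 3 * 0.34374756
U = 1.0312

1.0312


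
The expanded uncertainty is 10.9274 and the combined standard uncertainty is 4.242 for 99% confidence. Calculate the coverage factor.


k = U / uc
k = 10.9274 / 4.242
k = 2.576

2.576


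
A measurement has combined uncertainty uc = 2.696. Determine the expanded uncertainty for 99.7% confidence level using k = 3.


U = k * uc
U = 3 * 2.696
U = 8.0880

8.0880


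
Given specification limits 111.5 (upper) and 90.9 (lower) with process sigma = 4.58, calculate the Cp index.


Cp = (USL - LSL) / (6 * sigma)
= (111.5 - 90.9) / (6 * 4.58)
= 20.6000 / 27.4800
= 0.7496

0.7496


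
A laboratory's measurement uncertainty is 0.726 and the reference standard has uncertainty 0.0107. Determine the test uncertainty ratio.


TUR = u_lab / u_ref
= 0.726 / 0.0107
= 67.8505

67.8505


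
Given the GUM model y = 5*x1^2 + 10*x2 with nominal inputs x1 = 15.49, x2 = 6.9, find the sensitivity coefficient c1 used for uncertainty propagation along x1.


y = 5*x1^2 + 10*x2
dy/dx1 = 2*5*x1
Evaluate at x1 = 15.49: c1 = 10 * 15.49
c1 = 154.9000

154.9000


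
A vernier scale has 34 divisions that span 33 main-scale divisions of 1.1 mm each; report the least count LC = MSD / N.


LC = MSD / n_div
= 1.1 / 34
= 0.0324

0.0324


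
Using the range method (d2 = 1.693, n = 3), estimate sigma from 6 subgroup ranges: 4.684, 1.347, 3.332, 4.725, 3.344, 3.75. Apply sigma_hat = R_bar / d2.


R_bar = (4.684 + 1.347 + 3.332 + 4.725 + 3.344 + 3.75) / 6
R_bar = 21.182 / 6 = 3.5303333
sigma_hat = R_bar / d2 = 3.5303333 / 1.693 = 2.0853

2.0853


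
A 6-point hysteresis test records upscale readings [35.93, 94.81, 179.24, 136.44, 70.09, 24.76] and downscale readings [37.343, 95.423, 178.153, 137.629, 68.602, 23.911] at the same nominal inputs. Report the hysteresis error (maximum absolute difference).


|35.93 - 37.343| = 1.4130
|94.81 - 95.423| = 0.6130
|179.24 - 178.153| = 1.0870
|136.44 - 137.629| = 1.1890
|70.09 - 68.602| = 1.4880
|24.76 - 23.911| = 0.8490
hysteresis = max(diffs) = 1.4880

1.4880


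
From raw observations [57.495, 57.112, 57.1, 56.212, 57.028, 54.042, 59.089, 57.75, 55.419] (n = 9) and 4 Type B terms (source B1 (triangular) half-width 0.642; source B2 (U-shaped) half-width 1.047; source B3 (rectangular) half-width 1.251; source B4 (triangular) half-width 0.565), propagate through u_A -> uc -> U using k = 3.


mean = (57.495 + 57.112 + 57.1 + 56.212 + 57.028 + 54.042 + 59.089 + 57.75 + 55.419) / 9 = 56.80522222
s = sqrt(sum((x - mean)^2)/(n-1)) = 1.4458388
u_A = s / sqrt(n) = 1.4458388 / sqrt(9) = 0.48194627
u_B1 = 0.642 / sqrt(6) = 0.2620954
u_B2 = 1.047 / sqrt(2) = 0.7403408
u_B3 = 1.251 / sqrt(3) = 0.72226519
u_B4 = 0.565 / sqrt(6) = 0.23066028
uc = sqrt(0.48194627^2 + 0.2620954^2 + 0.7403408^2 + 0.72226519^2 + 0.23066028^2) = 1.1932904
U = k * uc = 3 * 1.1932904
U = 3.5799

3.5799


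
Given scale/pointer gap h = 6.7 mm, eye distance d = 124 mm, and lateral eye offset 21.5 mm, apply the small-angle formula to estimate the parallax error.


error = h * offset / d
= 6.7 * 21.5 / 124
= 1.1617

1.1617
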